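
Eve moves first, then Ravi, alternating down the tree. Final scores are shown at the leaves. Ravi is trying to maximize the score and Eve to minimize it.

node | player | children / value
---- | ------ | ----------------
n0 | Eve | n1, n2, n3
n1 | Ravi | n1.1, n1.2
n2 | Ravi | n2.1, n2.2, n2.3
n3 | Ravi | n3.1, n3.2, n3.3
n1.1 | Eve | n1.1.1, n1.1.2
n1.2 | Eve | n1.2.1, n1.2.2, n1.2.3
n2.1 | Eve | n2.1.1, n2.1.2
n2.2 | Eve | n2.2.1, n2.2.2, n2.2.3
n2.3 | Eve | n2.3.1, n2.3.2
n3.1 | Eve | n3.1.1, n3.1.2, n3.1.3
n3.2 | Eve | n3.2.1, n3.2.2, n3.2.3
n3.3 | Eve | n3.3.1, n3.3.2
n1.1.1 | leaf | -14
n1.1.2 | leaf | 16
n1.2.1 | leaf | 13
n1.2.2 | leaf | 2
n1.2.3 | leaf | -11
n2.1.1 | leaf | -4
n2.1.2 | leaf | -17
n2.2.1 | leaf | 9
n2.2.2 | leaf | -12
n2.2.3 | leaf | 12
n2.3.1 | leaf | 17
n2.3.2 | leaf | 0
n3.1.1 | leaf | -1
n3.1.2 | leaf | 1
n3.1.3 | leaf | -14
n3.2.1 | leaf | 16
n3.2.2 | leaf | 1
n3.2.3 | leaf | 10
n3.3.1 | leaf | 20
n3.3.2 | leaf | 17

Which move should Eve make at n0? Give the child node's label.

n1

n1.1 (Eve): min(-14, 16) = -14
n1.2 (Eve): min(13, 2, -11) = -11
n1 (Ravi): max(-14, -11) = -11
n2.1 (Eve): min(-4, -17) = -17
n2.2 (Eve): min(9, -12, 12) = -12
n2.3 (Eve): min(17, 0) = 0
n2 (Ravi): max(-17, -12, 0) = 0
n3.1 (Eve): min(-1, 1, -14) = -14
n3.2 (Eve): min(16, 1, 10) = 1
n3.3 (Eve): min(20, 17) = 17
n3 (Ravi): max(-14, 1, 17) = 17
n0 (Eve): min(-11, 0, 17) = -11
Eve at n0 wants the lowest of {n1=-11, n2=0, n3=17}, so chooses n1.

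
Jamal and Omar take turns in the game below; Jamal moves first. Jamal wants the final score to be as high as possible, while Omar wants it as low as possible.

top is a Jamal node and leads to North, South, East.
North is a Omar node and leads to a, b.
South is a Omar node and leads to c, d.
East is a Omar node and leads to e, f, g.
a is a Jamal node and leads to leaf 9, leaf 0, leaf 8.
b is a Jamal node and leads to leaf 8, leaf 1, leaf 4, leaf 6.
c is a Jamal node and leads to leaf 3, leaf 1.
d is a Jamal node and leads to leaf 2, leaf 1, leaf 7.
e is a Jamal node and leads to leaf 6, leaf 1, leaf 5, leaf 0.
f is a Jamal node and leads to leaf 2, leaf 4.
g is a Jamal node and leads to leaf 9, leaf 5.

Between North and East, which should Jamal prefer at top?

a (Jamal): max(9, 0, 8) = 9
b (Jamal): max(8, 1, 4, 6) = 8
North (Omar): min(9, 8) = 8
e (Jamal): max(6, 1, 5, 0) = 6
f (Jamal): max(2, 4) = 4
g (Jamal): max(9, 5) = 9
East (Omar): min(6, 4, 9) = 4
Jamal prefers the higher value; North=8, East=4. North is better since 8 > 4.

North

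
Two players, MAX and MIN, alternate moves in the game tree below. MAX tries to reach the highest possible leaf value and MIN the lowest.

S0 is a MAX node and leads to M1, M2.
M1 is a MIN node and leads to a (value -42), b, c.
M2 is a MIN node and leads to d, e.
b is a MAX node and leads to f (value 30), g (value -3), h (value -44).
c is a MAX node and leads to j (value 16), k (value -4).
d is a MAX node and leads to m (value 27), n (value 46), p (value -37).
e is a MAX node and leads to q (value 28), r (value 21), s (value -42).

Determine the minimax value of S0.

b (MAX): max(30, -3, -44) = 30
c (MAX): max(16, -4) = 16
M1 (MIN): min(-42, 30, 16) = -42
d (MAX): max(27, 46, -37) = 46
e (MAX): max(28, 21, -42) = 28
M2 (MIN): min(46, 28) = 28
S0 (MAX): max(-42, 28) = 28

28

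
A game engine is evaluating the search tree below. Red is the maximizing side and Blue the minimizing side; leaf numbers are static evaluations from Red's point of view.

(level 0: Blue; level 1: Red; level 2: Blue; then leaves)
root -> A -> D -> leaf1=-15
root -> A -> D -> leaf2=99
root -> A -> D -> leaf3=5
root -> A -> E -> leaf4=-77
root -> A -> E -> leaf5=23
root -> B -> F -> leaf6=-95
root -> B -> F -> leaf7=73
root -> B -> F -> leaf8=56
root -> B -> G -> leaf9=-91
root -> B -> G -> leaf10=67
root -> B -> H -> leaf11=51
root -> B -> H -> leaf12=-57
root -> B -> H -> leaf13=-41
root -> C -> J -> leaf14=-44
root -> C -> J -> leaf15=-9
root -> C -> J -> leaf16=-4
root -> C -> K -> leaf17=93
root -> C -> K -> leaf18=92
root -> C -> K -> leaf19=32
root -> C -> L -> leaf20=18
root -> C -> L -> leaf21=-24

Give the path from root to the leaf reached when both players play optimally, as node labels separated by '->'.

D (Blue): min(-15, 99, 5) = -15
E (Blue): min(-77, 23) = -77
A (Red): max(-15, -77) = -15
F (Blue): min(-95, 73, 56) = -95
G (Blue): min(-91, 67) = -91
H (Blue): min(51, -57, -41) = -57
B (Red): max(-95, -91, -57) = -57
J (Blue): min(-44, -9, -4) = -44
K (Blue): min(93, 92, 32) = 32
L (Blue): min(18, -24) = -24
C (Red): max(-44, 32, -24) = 32
root (Blue): min(-15, -57, 32) = -57
At root, Blue picks B (lowest: -57).
At B, Red picks H (highest: -57).
At H, Blue picks leaf12 (lowest: -57).
Terminal value -57.

root -> B -> H -> leaf12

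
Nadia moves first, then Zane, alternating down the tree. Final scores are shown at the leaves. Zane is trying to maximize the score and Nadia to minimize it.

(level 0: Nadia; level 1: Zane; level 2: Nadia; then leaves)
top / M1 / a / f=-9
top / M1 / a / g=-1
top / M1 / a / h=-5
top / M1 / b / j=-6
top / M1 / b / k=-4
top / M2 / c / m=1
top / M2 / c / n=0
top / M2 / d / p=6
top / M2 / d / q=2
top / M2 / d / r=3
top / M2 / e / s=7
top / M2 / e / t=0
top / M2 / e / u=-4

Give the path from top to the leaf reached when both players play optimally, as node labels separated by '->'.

a (Nadia): min(-9, -1, -5) = -9
b (Nadia): min(-6, -4) = -6
M1 (Zane): max(-9, -6) = -6
c (Nadia): min(1, 0) = 0
d (Nadia): min(6, 2, 3) = 2
e (Nadia): min(7, 0, -4) = -4
M2 (Zane): max(0, 2, -4) = 2
top (Nadia): min(-6, 2) = -6
At top, Nadia picks M1 (lowest: -6).
At M1, Zane picks b (highest: -6).
At b, Nadia picks j (lowest: -6).
Terminal value -6.

top -> M1 -> b -> j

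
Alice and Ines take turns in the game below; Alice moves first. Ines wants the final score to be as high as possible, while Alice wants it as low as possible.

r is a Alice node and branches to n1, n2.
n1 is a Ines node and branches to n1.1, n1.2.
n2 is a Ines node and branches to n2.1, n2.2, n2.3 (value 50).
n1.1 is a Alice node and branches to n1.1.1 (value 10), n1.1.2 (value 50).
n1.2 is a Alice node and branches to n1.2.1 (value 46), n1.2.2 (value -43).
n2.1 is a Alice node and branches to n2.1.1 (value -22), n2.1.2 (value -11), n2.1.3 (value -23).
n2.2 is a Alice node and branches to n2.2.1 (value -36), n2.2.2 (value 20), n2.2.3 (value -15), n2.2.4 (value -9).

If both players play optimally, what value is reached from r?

n1.1 (Alice): min(10, 50) = 10
n1.2 (Alice): min(46, -43) = -43
n1 (Ines): max(10, -43) = 10
n2.1 (Alice): min(-22, -11, -23) = -23
n2.2 (Alice): min(-36, 20, -15, -9) = -36
n2 (Ines): max(-23, -36, 50) = 50
r (Alice): min(10, 50) = 10

10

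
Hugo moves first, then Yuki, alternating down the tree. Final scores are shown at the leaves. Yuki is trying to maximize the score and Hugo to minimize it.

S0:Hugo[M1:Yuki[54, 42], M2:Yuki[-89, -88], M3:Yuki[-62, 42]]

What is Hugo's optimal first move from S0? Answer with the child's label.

M1 (Yuki): max(54, 42) = 54
M2 (Yuki): max(-89, -88) = -88
M3 (Yuki): max(-62, 42) = 42
S0 (Hugo): min(54, -88, 42) = -88
Hugo at S0 wants the lowest of {M1=54, M2=-88, M3=42}, so chooses M2.

M2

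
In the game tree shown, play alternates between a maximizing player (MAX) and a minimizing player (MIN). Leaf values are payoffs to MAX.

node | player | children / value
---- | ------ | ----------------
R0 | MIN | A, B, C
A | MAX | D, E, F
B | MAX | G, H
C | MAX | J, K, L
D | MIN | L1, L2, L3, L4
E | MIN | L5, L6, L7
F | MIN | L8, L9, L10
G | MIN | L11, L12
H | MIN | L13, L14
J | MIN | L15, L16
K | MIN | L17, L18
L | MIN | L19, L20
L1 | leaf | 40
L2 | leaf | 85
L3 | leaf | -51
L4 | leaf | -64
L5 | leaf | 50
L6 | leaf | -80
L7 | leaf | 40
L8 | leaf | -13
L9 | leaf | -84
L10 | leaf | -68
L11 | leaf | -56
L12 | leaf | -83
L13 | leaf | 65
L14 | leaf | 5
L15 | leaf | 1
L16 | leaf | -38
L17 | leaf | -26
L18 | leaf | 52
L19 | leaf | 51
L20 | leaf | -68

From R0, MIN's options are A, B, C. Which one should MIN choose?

D (MIN): min(40, 85, -51, -64) = -64
E (MIN): min(50, -80, 40) = -80
F (MIN): min(-13, -84, -68) = -84
A (MAX): max(-64, -80, -84) = -64
G (MIN): min(-56, -83) = -83
H (MIN): min(65, 5) = 5
B (MAX): max(-83, 5) = 5
J (MIN): min(1, -38) = -38
K (MIN): min(-26, 52) = -26
L (MIN): min(51, -68) = -68
C (MAX): max(-38, -26, -68) = -26
R0 (MIN): min(-64, 5, -26) = -64
MIN at R0 wants the lowest of {A=-64, B=5, C=-26}, so chooses A.

A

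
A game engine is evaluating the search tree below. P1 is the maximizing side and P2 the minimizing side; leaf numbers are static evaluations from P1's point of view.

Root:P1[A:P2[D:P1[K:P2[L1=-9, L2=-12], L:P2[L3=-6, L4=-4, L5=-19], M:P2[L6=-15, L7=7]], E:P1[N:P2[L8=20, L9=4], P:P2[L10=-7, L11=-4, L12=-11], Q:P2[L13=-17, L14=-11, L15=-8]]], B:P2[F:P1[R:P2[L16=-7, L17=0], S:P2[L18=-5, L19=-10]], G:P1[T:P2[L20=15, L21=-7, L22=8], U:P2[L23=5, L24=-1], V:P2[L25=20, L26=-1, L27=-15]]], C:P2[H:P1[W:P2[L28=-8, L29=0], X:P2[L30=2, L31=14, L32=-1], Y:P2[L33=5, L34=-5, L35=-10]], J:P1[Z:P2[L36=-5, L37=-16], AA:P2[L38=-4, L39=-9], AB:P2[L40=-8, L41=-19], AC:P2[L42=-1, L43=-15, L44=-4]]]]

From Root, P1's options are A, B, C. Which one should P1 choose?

K (P2): min(-9, -12) = -12
L (P2): min(-6, -4, -19) = -19
M (P2): min(-15, 7) = -15
D (P1): max(-12, -19, -15) = -12
N (P2): min(20, 4) = 4
P (P2): min(-7, -4, -11) = -11
Q (P2): min(-17, -11, -8) = -17
E (P1): max(4, -11, -17) = 4
A (P2): min(-12, 4) = -12
R (P2): min(-7, 0) = -7
S (P2): min(-5, -10) = -10
F (P1): max(-7, -10) = -7
T (P2): min(15, -7, 8) = -7
U (P2): min(5, -1) = -1
V (P2): min(20, -1, -15) = -15
G (P1): max(-7, -1, -15) = -1
B (P2): min(-7, -1) = -7
W (P2): min(-8, 0) = -8
X (P2): min(2, 14, -1) = -1
Y (P2): min(5, -5, -10) = -10
H (P1): max(-8, -1, -10) = -1
Z (P2): min(-5, -16) = -16
AA (P2): min(-4, -9) = -9
AB (P2): min(-8, -19) = -19
AC (P2): min(-1, -15, -4) = -15
J (P1): max(-16, -9, -19, -15) = -9
C (P2): min(-1, -9) = -9
Root (P1): max(-12, -7, -9) = -7
P1 at Root wants the highest of {A=-12, B=-7, C=-9}, so chooses B.

B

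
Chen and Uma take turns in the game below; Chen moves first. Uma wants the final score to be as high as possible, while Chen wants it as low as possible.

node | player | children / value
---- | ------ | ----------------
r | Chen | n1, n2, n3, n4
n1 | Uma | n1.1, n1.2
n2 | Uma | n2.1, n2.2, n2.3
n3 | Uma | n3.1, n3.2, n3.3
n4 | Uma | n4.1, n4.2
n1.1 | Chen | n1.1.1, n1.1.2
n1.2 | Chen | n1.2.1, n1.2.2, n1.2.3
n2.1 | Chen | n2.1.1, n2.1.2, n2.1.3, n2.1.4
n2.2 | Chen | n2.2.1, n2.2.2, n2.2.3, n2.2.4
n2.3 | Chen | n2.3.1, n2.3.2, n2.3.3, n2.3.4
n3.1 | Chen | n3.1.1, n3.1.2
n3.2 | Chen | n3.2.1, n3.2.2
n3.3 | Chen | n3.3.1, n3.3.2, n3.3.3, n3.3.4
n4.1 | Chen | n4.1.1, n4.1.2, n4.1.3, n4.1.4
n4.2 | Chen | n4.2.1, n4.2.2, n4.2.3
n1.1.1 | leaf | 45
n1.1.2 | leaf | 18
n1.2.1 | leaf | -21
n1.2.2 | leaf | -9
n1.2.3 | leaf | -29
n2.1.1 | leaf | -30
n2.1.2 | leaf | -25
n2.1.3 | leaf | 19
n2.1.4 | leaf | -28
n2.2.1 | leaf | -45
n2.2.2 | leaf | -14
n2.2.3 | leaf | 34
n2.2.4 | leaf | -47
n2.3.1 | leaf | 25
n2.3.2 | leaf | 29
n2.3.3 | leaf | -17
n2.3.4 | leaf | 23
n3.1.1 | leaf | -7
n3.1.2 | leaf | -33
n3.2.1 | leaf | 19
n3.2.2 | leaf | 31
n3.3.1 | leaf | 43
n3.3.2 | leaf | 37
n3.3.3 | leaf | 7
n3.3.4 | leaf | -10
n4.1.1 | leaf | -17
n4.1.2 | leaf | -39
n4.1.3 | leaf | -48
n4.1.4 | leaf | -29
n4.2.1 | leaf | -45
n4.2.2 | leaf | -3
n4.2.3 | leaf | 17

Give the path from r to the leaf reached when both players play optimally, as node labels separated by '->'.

n1.1 (Chen): min(45, 18) = 18
n1.2 (Chen): min(-21, -9, -29) = -29
n1 (Uma): max(18, -29) = 18
n2.1 (Chen): min(-30, -25, 19, -28) = -30
n2.2 (Chen): min(-45, -14, 34, -47) = -47
n2.3 (Chen): min(25, 29, -17, 23) = -17
n2 (Uma): max(-30, -47, -17) = -17
n3.1 (Chen): min(-7, -33) = -33
n3.2 (Chen): min(19, 31) = 19
n3.3 (Chen): min(43, 37, 7, -10) = -10
n3 (Uma): max(-33, 19, -10) = 19
n4.1 (Chen): min(-17, -39, -48, -29) = -48
n4.2 (Chen): min(-45, -3, 17) = -45
n4 (Uma): max(-48, -45) = -45
r (Chen): min(18, -17, 19, -45) = -45
At r, Chen picks n4 (lowest: -45).
At n4, Uma picks n4.2 (highest: -45).
At n4.2, Chen picks n4.2.1 (lowest: -45).
Terminal value -45.

r -> n4 -> n4.2 -> n4.2.1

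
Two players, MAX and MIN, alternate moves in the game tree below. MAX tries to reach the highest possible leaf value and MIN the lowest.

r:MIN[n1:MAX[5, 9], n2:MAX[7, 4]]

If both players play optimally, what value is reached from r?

7

n1 (MAX): max(5, 9) = 9
n2 (MAX): max(7, 4) = 7
r (MIN): min(9, 7) = 7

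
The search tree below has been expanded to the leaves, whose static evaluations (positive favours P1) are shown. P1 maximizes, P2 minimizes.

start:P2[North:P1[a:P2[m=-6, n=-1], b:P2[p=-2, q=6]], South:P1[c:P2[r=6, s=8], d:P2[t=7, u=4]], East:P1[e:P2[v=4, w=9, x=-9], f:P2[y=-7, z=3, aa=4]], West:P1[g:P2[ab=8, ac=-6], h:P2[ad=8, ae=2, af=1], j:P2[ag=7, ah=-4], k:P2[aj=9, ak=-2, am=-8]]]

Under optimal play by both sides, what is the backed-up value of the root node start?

a (P2): min(-6, -1) = -6
b (P2): min(-2, 6) = -2
North (P1): max(-6, -2) = -2
c (P2): min(6, 8) = 6
d (P2): min(7, 4) = 4
South (P1): max(6, 4) = 6
e (P2): min(4, 9, -9) = -9
f (P2): min(-7, 3, 4) = -7
East (P1): max(-9, -7) = -7
g (P2): min(8, -6) = -6
h (P2): min(8, 2, 1) = 1
j (P2): min(7, -4) = -4
k (P2): min(9, -2, -8) = -8
West (P1): max(-6, 1, -4, -8) = 1
start (P2): min(-2, 6, -7, 1) = -7

-7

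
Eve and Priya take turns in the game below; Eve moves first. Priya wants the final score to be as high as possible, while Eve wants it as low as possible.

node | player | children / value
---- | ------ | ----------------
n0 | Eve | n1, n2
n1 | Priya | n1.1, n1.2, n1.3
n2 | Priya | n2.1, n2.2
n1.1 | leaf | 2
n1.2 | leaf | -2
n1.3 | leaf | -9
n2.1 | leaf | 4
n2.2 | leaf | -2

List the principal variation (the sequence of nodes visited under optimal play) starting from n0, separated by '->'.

n1 (Priya): max(2, -2, -9) = 2
n2 (Priya): max(4, -2) = 4
n0 (Eve): min(2, 4) = 2
At n0, Eve picks n1 (lowest: 2).
At n1, Priya picks n1.1 (highest: 2).
Terminal value 2.

n0 -> n1 -> n1.1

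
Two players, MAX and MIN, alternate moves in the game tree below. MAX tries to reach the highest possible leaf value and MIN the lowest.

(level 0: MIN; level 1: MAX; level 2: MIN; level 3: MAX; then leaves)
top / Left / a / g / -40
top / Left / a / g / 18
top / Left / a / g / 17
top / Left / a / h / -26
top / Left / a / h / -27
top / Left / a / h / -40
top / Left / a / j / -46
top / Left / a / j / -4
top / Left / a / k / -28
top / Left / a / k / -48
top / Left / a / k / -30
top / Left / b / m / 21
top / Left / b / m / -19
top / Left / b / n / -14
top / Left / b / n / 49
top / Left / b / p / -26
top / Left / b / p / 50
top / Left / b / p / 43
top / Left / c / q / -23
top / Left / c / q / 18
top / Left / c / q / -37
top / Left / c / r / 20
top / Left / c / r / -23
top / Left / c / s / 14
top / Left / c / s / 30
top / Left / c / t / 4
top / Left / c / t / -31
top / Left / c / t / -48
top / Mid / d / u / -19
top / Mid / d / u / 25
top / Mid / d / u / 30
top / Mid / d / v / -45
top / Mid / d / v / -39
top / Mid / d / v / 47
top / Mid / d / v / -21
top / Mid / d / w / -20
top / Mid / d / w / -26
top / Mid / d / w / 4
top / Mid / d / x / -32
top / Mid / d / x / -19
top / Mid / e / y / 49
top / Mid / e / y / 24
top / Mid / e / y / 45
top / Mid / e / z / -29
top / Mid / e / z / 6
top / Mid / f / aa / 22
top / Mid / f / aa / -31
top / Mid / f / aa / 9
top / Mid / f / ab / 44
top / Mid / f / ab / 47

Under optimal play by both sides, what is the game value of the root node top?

21

g (MAX): max(-40, 18, 17) = 18
h (MAX): max(-26, -27, -40) = -26
j (MAX): max(-46, -4) = -4
k (MAX): max(-28, -48, -30) = -28
a (MIN): min(18, -26, -4, -28) = -28
m (MAX): max(21, -19) = 21
n (MAX): max(-14, 49) = 49
p (MAX): max(-26, 50, 43) = 50
b (MIN): min(21, 49, 50) = 21
q (MAX): max(-23, 18, -37) = 18
r (MAX): max(20, -23) = 20
s (MAX): max(14, 30) = 30
t (MAX): max(4, -31, -48) = 4
c (MIN): min(18, 20, 30, 4) = 4
Left (MAX): max(-28, 21, 4) = 21
u (MAX): max(-19, 25, 30) = 30
v (MAX): max(-45, -39, 47, -21) = 47
w (MAX): max(-20, -26, 4) = 4
x (MAX): max(-32, -19) = -19
d (MIN): min(30, 47, 4, -19) = -19
y (MAX): max(49, 24, 45) = 49
z (MAX): max(-29, 6) = 6
e (MIN): min(49, 6) = 6
aa (MAX): max(22, -31, 9) = 22
ab (MAX): max(44, 47) = 47
f (MIN): min(22, 47) = 22
Mid (MAX): max(-19, 6, 22) = 22
top (MIN): min(21, 22) = 21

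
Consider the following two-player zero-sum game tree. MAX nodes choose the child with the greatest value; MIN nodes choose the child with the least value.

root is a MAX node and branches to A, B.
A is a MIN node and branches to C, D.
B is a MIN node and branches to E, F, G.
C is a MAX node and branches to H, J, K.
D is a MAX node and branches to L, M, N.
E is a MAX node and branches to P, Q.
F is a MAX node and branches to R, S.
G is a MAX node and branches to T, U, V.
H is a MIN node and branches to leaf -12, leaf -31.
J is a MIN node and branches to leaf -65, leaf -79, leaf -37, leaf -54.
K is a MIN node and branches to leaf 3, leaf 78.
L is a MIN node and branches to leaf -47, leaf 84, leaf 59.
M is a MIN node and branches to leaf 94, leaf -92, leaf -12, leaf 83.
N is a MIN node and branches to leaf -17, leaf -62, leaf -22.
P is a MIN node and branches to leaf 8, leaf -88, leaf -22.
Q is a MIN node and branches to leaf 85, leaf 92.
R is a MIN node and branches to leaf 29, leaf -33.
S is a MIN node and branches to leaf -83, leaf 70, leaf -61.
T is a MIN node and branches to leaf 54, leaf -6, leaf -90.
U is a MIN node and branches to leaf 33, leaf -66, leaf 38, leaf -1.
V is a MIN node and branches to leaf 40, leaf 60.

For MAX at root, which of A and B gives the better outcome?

B

H (MIN): min(-12, -31) = -31
J (MIN): min(-65, -79, -37, -54) = -79
K (MIN): min(3, 78) = 3
C (MAX): max(-31, -79, 3) = 3
L (MIN): min(-47, 84, 59) = -47
M (MIN): min(94, -92, -12, 83) = -92
N (MIN): min(-17, -62, -22) = -62
D (MAX): max(-47, -92, -62) = -47
A (MIN): min(3, -47) = -47
P (MIN): min(8, -88, -22) = -88
Q (MIN): min(85, 92) = 85
E (MAX): max(-88, 85) = 85
R (MIN): min(29, -33) = -33
S (MIN): min(-83, 70, -61) = -83
F (MAX): max(-33, -83) = -33
T (MIN): min(54, -6, -90) = -90
U (MIN): min(33, -66, 38, -1) = -66
V (MIN): min(40, 60) = 40
G (MAX): max(-90, -66, 40) = 40
B (MIN): min(85, -33, 40) = -33
MAX prefers the higher value; A=-47, B=-33. B is better since -33 > -47.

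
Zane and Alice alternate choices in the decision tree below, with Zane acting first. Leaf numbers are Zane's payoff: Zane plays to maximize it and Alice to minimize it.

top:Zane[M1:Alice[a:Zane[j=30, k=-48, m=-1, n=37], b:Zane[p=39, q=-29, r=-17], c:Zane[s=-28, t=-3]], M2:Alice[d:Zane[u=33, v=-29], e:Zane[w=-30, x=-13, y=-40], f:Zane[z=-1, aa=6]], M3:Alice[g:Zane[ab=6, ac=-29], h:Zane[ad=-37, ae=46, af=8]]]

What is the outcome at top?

a (Zane): max(30, -48, -1, 37) = 37
b (Zane): max(39, -29, -17) = 39
c (Zane): max(-28, -3) = -3
M1 (Alice): min(37, 39, -3) = -3
d (Zane): max(33, -29) = 33
e (Zane): max(-30, -13, -40) = -13
f (Zane): max(-1, 6) = 6
M2 (Alice): min(33, -13, 6) = -13
g (Zane): max(6, -29) = 6
h (Zane): max(-37, 46, 8) = 46
M3 (Alice): min(6, 46) = 6
top (Zane): max(-3, -13, 6) = 6

6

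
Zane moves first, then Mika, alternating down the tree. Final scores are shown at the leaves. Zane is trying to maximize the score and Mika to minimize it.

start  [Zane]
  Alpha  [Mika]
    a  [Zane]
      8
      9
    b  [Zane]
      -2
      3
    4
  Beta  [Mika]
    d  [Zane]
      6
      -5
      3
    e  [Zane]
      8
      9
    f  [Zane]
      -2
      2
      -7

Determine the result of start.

a (Zane): max(8, 9) = 9
b (Zane): max(-2, 3) = 3
Alpha (Mika): min(9, 3, 4) = 3
d (Zane): max(6, -5, 3) = 6
e (Zane): max(8, 9) = 9
f (Zane): max(-2, 2, -7) = 2
Beta (Mika): min(6, 9, 2) = 2
start (Zane): max(3, 2) = 3

3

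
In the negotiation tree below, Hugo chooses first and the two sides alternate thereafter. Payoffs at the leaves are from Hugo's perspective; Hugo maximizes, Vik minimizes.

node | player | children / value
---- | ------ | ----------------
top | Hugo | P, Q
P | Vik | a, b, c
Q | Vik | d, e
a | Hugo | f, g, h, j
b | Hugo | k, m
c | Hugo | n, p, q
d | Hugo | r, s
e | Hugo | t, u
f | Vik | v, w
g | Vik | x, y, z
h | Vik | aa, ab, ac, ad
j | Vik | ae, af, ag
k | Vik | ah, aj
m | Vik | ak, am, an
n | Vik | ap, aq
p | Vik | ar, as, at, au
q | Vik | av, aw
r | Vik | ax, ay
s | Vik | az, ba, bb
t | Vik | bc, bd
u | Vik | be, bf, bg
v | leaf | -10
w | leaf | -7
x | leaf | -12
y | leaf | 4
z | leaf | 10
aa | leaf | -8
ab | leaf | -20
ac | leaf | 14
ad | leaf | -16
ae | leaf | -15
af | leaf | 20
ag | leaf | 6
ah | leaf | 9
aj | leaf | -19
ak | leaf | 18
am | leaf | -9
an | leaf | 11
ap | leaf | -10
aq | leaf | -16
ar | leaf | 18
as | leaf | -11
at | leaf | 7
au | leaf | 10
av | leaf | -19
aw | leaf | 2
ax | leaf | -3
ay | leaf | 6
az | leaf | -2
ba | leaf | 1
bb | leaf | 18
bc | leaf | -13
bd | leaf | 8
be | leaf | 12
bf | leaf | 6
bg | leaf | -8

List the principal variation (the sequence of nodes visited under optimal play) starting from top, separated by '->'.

f (Vik): min(-10, -7) = -10
g (Vik): min(-12, 4, 10) = -12
h (Vik): min(-8, -20, 14, -16) = -20
j (Vik): min(-15, 20, 6) = -15
a (Hugo): max(-10, -12, -20, -15) = -10
k (Vik): min(9, -19) = -19
m (Vik): min(18, -9, 11) = -9
b (Hugo): max(-19, -9) = -9
n (Vik): min(-10, -16) = -16
p (Vik): min(18, -11, 7, 10) = -11
q (Vik): min(-19, 2) = -19
c (Hugo): max(-16, -11, -19) = -11
P (Vik): min(-10, -9, -11) = -11
r (Vik): min(-3, 6) = -3
s (Vik): min(-2, 1, 18) = -2
d (Hugo): max(-3, -2) = -2
t (Vik): min(-13, 8) = -13
u (Vik): min(12, 6, -8) = -8
e (Hugo): max(-13, -8) = -8
Q (Vik): min(-2, -8) = -8
top (Hugo): max(-11, -8) = -8
At top, Hugo picks Q (highest: -8).
At Q, Vik picks e (lowest: -8).
At e, Hugo picks u (highest: -8).
At u, Vik picks bg (lowest: -8).
Terminal value -8.

top -> Q -> e -> u -> bg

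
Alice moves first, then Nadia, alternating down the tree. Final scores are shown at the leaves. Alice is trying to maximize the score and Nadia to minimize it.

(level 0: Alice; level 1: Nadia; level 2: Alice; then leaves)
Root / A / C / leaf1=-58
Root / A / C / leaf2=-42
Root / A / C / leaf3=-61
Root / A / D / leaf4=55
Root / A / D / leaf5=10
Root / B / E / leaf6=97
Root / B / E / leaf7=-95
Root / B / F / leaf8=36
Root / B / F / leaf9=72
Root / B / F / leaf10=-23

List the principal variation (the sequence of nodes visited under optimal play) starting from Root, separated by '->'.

Root -> B -> F -> leaf9

C (Alice): max(-58, -42, -61) = -42
D (Alice): max(55, 10) = 55
A (Nadia): min(-42, 55) = -42
E (Alice): max(97, -95) = 97
F (Alice): max(36, 72, -23) = 72
B (Nadia): min(97, 72) = 72
Root (Alice): max(-42, 72) = 72
At Root, Alice picks B (highest: 72).
At B, Nadia picks F (lowest: 72).
At F, Alice picks leaf9 (highest: 72).
Terminal value 72.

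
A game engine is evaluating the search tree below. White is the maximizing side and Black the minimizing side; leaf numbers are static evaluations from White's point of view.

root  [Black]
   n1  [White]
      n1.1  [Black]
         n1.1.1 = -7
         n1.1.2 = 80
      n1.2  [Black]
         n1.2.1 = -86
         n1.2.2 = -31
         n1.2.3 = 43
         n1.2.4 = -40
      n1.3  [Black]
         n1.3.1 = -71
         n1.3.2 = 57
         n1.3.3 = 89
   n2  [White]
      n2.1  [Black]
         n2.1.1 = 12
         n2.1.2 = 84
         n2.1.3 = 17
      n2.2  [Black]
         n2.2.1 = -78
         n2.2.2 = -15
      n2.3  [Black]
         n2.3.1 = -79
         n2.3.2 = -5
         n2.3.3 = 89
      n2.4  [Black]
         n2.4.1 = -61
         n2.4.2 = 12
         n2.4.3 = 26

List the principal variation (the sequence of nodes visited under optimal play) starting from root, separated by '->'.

root -> n1 -> n1.1 -> n1.1.1

n1.1 (Black): min(-7, 80) = -7
n1.2 (Black): min(-86, -31, 43, -40) = -86
n1.3 (Black): min(-71, 57, 89) = -71
n1 (White): max(-7, -86, -71) = -7
n2.1 (Black): min(12, 84, 17) = 12
n2.2 (Black): min(-78, -15) = -78
n2.3 (Black): min(-79, -5, 89) = -79
n2.4 (Black): min(-61, 12, 26) = -61
n2 (White): max(12, -78, -79, -61) = 12
root (Black): min(-7, 12) = -7
At root, Black picks n1 (lowest: -7).
At n1, White picks n1.1 (highest: -7).
At n1.1, Black picks n1.1.1 (lowest: -7).
Terminal value -7.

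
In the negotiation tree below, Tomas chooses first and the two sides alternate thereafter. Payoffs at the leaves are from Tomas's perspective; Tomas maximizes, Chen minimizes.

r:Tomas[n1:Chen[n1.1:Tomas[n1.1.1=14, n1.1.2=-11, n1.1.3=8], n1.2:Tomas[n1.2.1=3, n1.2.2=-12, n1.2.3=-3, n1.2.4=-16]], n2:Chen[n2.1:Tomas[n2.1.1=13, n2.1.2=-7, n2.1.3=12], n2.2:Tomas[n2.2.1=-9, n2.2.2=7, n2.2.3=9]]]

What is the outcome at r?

9

n1.1 (Tomas): max(14, -11, 8) = 14
n1.2 (Tomas): max(3, -12, -3, -16) = 3
n1 (Chen): min(14, 3) = 3
n2.1 (Tomas): max(13, -7, 12) = 13
n2.2 (Tomas): max(-9, 7, 9) = 9
n2 (Chen): min(13, 9) = 9
r (Tomas): max(3, 9) = 9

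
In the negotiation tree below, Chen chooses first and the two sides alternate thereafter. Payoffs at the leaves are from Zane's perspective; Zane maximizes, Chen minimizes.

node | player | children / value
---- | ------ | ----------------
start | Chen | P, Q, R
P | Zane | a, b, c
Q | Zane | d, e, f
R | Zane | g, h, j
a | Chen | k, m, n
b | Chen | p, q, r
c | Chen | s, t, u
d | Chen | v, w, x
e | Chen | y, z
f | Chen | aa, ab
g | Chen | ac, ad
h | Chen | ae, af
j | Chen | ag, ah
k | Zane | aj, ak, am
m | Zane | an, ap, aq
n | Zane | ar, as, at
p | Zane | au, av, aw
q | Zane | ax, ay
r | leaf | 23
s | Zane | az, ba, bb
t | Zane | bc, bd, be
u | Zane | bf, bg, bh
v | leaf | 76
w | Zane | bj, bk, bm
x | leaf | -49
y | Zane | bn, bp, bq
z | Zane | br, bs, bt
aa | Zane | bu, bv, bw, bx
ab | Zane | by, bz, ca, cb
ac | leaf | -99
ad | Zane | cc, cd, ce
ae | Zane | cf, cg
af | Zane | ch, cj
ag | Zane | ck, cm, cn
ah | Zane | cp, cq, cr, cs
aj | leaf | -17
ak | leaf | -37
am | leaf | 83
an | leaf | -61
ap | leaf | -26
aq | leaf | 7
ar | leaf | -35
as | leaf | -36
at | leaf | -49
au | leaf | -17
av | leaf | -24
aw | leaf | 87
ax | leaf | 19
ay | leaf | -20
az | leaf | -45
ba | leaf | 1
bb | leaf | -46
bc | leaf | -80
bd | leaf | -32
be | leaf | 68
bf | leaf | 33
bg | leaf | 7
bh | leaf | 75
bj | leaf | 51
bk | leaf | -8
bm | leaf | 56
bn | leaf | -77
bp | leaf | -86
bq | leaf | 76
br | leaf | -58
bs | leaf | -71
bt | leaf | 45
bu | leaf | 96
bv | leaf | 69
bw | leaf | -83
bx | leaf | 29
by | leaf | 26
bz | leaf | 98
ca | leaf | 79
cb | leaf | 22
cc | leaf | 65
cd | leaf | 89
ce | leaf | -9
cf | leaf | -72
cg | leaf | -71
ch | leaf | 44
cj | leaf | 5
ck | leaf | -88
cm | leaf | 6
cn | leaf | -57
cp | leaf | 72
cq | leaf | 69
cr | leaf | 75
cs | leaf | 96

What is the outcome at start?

6

k (Zane): max(-17, -37, 83) = 83
m (Zane): max(-61, -26, 7) = 7
n (Zane): max(-35, -36, -49) = -35
a (Chen): min(83, 7, -35) = -35
p (Zane): max(-17, -24, 87) = 87
q (Zane): max(19, -20) = 19
b (Chen): min(87, 19, 23) = 19
s (Zane): max(-45, 1, -46) = 1
t (Zane): max(-80, -32, 68) = 68
u (Zane): max(33, 7, 75) = 75
c (Chen): min(1, 68, 75) = 1
P (Zane): max(-35, 19, 1) = 19
w (Zane): max(51, -8, 56) = 56
d (Chen): min(76, 56, -49) = -49
y (Zane): max(-77, -86, 76) = 76
z (Zane): max(-58, -71, 45) = 45
e (Chen): min(76, 45) = 45
aa (Zane): max(96, 69, -83, 29) = 96
ab (Zane): max(26, 98, 79, 22) = 98
f (Chen): min(96, 98) = 96
Q (Zane): max(-49, 45, 96) = 96
ad (Zane): max(65, 89, -9) = 89
g (Chen): min(-99, 89) = -99
ae (Zane): max(-72, -71) = -71
af (Zane): max(44, 5) = 44
h (Chen): min(-71, 44) = -71
ag (Zane): max(-88, 6, -57) = 6
ah (Zane): max(72, 69, 75, 96) = 96
j (Chen): min(6, 96) = 6
R (Zane): max(-99, -71, 6) = 6
start (Chen): min(19, 96, 6) = 6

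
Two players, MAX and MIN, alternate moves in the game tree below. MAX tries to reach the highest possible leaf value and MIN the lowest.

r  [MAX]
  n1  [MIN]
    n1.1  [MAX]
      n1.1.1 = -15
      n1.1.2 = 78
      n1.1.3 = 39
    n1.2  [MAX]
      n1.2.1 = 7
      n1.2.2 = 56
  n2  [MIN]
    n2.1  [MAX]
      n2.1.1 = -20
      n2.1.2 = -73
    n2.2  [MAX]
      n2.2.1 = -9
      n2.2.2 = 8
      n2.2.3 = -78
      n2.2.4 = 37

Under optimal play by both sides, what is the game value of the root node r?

n1.1 (MAX): max(-15, 78, 39) = 78
n1.2 (MAX): max(7, 56) = 56
n1 (MIN): min(78, 56) = 56
n2.1 (MAX): max(-20, -73) = -20
n2.2 (MAX): max(-9, 8, -78, 37) = 37
n2 (MIN): min(-20, 37) = -20
r (MAX): max(56, -20) = 56

56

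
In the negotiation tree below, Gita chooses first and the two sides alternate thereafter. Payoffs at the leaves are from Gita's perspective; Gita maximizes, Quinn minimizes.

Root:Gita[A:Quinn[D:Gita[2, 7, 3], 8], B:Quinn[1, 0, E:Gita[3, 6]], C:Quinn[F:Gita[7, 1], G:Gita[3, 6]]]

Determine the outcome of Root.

7

D (Gita): max(2, 7, 3) = 7
A (Quinn): min(7, 8) = 7
E (Gita): max(3, 6) = 6
B (Quinn): min(1, 0, 6) = 0
F (Gita): max(7, 1) = 7
G (Gita): max(3, 6) = 6
C (Quinn): min(7, 6) = 6
Root (Gita): max(7, 0, 6) = 7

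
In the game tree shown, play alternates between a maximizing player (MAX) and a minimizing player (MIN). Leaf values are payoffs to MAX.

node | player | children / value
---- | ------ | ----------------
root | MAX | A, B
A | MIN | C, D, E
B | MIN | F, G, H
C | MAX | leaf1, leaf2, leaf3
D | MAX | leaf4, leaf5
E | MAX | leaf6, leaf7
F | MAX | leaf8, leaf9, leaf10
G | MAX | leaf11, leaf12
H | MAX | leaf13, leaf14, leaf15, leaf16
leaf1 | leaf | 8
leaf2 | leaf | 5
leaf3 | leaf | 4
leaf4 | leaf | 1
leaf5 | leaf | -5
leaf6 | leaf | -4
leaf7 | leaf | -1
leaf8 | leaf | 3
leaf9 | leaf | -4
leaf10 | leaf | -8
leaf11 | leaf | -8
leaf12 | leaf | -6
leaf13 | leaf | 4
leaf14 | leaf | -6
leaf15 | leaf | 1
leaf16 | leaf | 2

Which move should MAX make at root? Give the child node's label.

C (MAX): max(8, 5, 4) = 8
D (MAX): max(1, -5) = 1
E (MAX): max(-4, -1) = -1
A (MIN): min(8, 1, -1) = -1
F (MAX): max(3, -4, -8) = 3
G (MAX): max(-8, -6) = -6
H (MAX): max(4, -6, 1, 2) = 4
B (MIN): min(3, -6, 4) = -6
root (MAX): max(-1, -6) = -1
MAX at root wants the highest of {A=-1, B=-6}, so chooses A.

A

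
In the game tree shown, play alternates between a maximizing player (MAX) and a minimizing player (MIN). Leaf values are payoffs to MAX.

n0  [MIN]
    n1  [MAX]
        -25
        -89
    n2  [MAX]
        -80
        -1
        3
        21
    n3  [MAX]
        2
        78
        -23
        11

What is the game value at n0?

n1 (MAX): max(-25, -89) = -25
n2 (MAX): max(-80, -1, 3, 21) = 21
n3 (MAX): max(2, 78, -23, 11) = 78
n0 (MIN): min(-25, 21, 78) = -25

-25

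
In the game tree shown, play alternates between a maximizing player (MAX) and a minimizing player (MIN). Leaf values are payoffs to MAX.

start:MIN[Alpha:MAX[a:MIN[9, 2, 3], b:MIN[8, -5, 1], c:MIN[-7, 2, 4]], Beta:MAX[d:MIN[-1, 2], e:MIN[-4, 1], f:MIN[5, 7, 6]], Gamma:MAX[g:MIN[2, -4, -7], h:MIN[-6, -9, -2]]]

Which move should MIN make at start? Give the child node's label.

Gamma

a (MIN): min(9, 2, 3) = 2
b (MIN): min(8, -5, 1) = -5
c (MIN): min(-7, 2, 4) = -7
Alpha (MAX): max(2, -5, -7) = 2
d (MIN): min(-1, 2) = -1
e (MIN): min(-4, 1) = -4
f (MIN): min(5, 7, 6) = 5
Beta (MAX): max(-1, -4, 5) = 5
g (MIN): min(2, -4, -7) = -7
h (MIN): min(-6, -9, -2) = -9
Gamma (MAX): max(-7, -9) = -7
start (MIN): min(2, 5, -7) = -7
MIN at start wants the lowest of {Alpha=2, Beta=5, Gamma=-7}, so chooses Gamma.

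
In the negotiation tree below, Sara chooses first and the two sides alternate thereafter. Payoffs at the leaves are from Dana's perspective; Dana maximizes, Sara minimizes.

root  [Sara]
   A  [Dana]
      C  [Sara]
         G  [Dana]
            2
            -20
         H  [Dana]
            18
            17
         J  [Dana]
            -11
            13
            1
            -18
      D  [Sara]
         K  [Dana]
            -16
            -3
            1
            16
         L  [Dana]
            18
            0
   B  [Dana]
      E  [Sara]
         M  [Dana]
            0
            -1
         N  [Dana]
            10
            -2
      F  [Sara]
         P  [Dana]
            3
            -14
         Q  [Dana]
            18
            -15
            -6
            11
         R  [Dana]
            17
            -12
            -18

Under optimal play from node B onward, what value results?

3

M (Dana): max(0, -1) = 0
N (Dana): max(10, -2) = 10
E (Sara): min(0, 10) = 0
P (Dana): max(3, -14) = 3
Q (Dana): max(18, -15, -6, 11) = 18
R (Dana): max(17, -12, -18) = 17
F (Sara): min(3, 18, 17) = 3
B (Dana): max(0, 3) = 3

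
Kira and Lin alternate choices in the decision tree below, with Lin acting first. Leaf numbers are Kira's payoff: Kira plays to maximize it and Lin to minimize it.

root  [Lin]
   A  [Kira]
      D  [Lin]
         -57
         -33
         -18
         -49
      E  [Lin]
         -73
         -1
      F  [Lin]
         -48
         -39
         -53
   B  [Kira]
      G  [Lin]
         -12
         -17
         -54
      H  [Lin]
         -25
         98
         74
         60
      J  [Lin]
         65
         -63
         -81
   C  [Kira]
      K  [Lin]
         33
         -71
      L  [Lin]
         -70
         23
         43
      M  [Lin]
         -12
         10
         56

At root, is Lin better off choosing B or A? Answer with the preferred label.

G (Lin): min(-12, -17, -54) = -54
H (Lin): min(-25, 98, 74, 60) = -25
J (Lin): min(65, -63, -81) = -81
B (Kira): max(-54, -25, -81) = -25
D (Lin): min(-57, -33, -18, -49) = -57
E (Lin): min(-73, -1) = -73
F (Lin): min(-48, -39, -53) = -53
A (Kira): max(-57, -73, -53) = -53
Lin prefers the lower value; B=-25, A=-53. A is better since -53 < -25.

A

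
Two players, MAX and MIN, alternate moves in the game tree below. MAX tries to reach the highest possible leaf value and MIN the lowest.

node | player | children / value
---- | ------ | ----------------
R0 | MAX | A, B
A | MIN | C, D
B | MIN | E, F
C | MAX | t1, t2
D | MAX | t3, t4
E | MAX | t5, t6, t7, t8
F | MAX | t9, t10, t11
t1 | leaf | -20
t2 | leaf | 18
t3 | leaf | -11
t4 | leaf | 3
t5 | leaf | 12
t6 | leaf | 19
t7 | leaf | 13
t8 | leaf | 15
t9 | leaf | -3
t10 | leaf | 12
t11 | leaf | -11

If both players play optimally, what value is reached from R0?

12

C (MAX): max(-20, 18) = 18
D (MAX): max(-11, 3) = 3
A (MIN): min(18, 3) = 3
E (MAX): max(12, 19, 13, 15) = 19
F (MAX): max(-3, 12, -11) = 12
B (MIN): min(19, 12) = 12
R0 (MAX): max(3, 12) = 12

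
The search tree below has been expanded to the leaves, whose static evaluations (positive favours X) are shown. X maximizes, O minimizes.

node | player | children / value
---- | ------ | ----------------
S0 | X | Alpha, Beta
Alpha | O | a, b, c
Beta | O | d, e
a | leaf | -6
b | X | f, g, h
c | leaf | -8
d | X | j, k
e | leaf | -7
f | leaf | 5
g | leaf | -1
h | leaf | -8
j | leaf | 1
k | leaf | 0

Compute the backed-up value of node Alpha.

-8

b (X): max(5, -1, -8) = 5
Alpha (O): min(-6, 5, -8) = -8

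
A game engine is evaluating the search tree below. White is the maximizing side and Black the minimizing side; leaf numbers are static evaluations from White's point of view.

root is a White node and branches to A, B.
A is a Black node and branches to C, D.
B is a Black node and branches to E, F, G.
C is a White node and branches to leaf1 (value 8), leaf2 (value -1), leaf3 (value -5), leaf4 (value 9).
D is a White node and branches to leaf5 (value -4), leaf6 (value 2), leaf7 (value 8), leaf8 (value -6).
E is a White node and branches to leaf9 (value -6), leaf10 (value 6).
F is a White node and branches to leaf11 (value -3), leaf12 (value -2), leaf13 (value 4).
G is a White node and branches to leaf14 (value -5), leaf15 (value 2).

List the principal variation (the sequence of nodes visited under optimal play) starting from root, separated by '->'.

C (White): max(8, -1, -5, 9) = 9
D (White): max(-4, 2, 8, -6) = 8
A (Black): min(9, 8) = 8
E (White): max(-6, 6) = 6
F (White): max(-3, -2, 4) = 4
G (White): max(-5, 2) = 2
B (Black): min(6, 4, 2) = 2
root (White): max(8, 2) = 8
At root, White picks A (highest: 8).
At A, Black picks D (lowest: 8).
At D, White picks leaf7 (highest: 8).
Terminal value 8.

root -> A -> D -> leaf7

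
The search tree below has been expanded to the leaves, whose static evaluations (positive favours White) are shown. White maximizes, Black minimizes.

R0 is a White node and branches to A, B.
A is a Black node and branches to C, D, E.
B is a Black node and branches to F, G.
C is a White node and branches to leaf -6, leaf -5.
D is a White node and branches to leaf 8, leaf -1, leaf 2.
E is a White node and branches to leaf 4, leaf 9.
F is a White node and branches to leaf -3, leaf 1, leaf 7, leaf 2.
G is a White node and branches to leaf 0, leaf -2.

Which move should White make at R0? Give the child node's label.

B

C (White): max(-6, -5) = -5
D (White): max(8, -1, 2) = 8
E (White): max(4, 9) = 9
A (Black): min(-5, 8, 9) = -5
F (White): max(-3, 1, 7, 2) = 7
G (White): max(0, -2) = 0
B (Black): min(7, 0) = 0
R0 (White): max(-5, 0) = 0
White at R0 wants the highest of {A=-5, B=0}, so chooses B.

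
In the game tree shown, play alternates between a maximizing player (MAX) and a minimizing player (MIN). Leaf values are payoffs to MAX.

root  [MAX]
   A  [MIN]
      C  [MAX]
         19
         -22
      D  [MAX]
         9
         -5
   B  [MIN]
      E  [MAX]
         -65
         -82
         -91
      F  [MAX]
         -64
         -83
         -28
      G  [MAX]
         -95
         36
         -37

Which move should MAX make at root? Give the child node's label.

C (MAX): max(19, -22) = 19
D (MAX): max(9, -5) = 9
A (MIN): min(19, 9) = 9
E (MAX): max(-65, -82, -91) = -65
F (MAX): max(-64, -83, -28) = -28
G (MAX): max(-95, 36, -37) = 36
B (MIN): min(-65, -28, 36) = -65
root (MAX): max(9, -65) = 9
MAX at root wants the highest of {A=9, B=-65}, so chooses A.

A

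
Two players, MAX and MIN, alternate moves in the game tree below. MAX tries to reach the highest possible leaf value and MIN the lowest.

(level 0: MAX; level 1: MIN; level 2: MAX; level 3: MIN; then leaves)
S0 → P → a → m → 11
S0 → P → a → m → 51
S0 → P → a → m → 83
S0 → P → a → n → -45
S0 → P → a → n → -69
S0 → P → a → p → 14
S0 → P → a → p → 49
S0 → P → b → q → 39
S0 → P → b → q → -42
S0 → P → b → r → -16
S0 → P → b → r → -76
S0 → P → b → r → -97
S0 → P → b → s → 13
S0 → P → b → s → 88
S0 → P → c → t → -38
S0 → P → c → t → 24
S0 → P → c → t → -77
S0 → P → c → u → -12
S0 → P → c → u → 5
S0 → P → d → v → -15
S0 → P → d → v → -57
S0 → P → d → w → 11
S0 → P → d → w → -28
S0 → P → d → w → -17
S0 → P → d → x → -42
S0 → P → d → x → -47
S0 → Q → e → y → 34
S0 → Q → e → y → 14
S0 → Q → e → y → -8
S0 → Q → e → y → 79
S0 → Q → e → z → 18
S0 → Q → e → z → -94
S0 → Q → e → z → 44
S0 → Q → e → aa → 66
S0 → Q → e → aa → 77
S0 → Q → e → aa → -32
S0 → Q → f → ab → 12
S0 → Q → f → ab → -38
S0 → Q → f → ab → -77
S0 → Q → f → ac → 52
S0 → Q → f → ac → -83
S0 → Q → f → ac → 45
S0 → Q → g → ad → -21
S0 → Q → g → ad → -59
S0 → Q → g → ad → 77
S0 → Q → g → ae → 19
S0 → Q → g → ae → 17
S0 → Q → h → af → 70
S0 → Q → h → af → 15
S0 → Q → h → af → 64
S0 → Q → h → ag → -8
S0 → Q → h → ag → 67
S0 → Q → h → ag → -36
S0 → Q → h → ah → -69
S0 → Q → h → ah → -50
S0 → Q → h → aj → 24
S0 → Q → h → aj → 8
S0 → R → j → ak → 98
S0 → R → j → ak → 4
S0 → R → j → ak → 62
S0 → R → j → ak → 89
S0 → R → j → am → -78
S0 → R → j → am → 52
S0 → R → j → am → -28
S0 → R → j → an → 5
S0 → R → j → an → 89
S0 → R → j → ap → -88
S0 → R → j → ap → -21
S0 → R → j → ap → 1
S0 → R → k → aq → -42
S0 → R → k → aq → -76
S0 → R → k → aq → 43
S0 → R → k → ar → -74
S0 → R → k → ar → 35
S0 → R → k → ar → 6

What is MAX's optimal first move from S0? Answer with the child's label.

m (MIN): min(11, 51, 83) = 11
n (MIN): min(-45, -69) = -69
p (MIN): min(14, 49) = 14
a (MAX): max(11, -69, 14) = 14
q (MIN): min(39, -42) = -42
r (MIN): min(-16, -76, -97) = -97
s (MIN): min(13, 88) = 13
b (MAX): max(-42, -97, 13) = 13
t (MIN): min(-38, 24, -77) = -77
u (MIN): min(-12, 5) = -12
c (MAX): max(-77, -12) = -12
v (MIN): min(-15, -57) = -57
w (MIN): min(11, -28, -17) = -28
x (MIN): min(-42, -47) = -47
d (MAX): max(-57, -28, -47) = -28
P (MIN): min(14, 13, -12, -28) = -28
y (MIN): min(34, 14, -8, 79) = -8
z (MIN): min(18, -94, 44) = -94
aa (MIN): min(66, 77, -32) = -32
e (MAX): max(-8, -94, -32) = -8
ab (MIN): min(12, -38, -77) = -77
ac (MIN): min(52, -83, 45) = -83
f (MAX): max(-77, -83) = -77
ad (MIN): min(-21, -59, 77) = -59
ae (MIN): min(19, 17) = 17
g (MAX): max(-59, 17) = 17
af (MIN): min(70, 15, 64) = 15
ag (MIN): min(-8, 67, -36) = -36
ah (MIN): min(-69, -50) = -69
aj (MIN): min(24, 8) = 8
h (MAX): max(15, -36, -69, 8) = 15
Q (MIN): min(-8, -77, 17, 15) = -77
ak (MIN): min(98, 4, 62, 89) = 4
am (MIN): min(-78, 52, -28) = -78
an (MIN): min(5, 89) = 5
ap (MIN): min(-88, -21, 1) = -88
j (MAX): max(4, -78, 5, -88) = 5
aq (MIN): min(-42, -76, 43) = -76
ar (MIN): min(-74, 35, 6) = -74
k (MAX): max(-76, -74) = -74
R (MIN): min(5, -74) = -74
S0 (MAX): max(-28, -77, -74) = -28
MAX at S0 wants the highest of {P=-28, Q=-77, R=-74}, so chooses P.

P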